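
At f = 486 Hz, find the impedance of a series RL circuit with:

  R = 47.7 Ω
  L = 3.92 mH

Step 1 — Angular frequency: ω = 2π·f = 2π·486 = 3054 rad/s.
Step 2 — Component impedances:
  R: Z = R = 47.7 Ω
  L: Z = jωL = j·3054·0.00392 = 0 + j11.97 Ω
Step 3 — Series combination: Z_total = R + L = 47.7 + j11.97 Ω = 49.18∠14.1° Ω.

Z = 47.7 + j11.97 Ω = 49.18∠14.1° Ω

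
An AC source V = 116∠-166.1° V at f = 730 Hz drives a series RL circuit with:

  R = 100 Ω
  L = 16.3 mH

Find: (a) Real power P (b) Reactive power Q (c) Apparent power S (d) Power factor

Step 1 — Angular frequency: ω = 2π·f = 2π·730 = 4587 rad/s.
Step 2 — Component impedances:
  R: Z = R = 100 Ω
  L: Z = jωL = j·4587·0.0163 = 0 + j74.76 Ω
Step 3 — Series combination: Z_total = R + L = 100 + j74.76 Ω = 124.9∠36.8° Ω.
Step 4 — Source phasor: V = 116∠-166.1° V = -112.6 - j27.87 V.
Step 5 — Current: I = V / Z = -0.8559 + j0.3613 A = 0.9291∠157.1° A.
Step 6 — Complex power: S = V·I* = 86.31 + j64.53 VA.
Step 7 — Real power: P = Re(S) = 86.31 W.
Step 8 — Reactive power: Q = Im(S) = 64.53 VAR.
Step 9 — Apparent power: |S| = 107.8 VA.
Step 10 — Power factor: PF = P/|S| = 0.8009 (lagging).

(a) P = 86.31 W  (b) Q = 64.53 VAR  (c) S = 107.8 VA  (d) PF = 0.8009 (lagging)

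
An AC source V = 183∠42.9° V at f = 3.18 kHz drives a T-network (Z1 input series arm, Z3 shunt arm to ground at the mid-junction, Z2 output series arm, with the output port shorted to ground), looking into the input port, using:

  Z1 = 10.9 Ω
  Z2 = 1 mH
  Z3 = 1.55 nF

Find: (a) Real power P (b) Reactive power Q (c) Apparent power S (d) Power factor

Step 1 — Angular frequency: ω = 2π·f = 2π·3180 = 1.998e+04 rad/s.
Step 2 — Component impedances:
  Z1: Z = R = 10.9 Ω
  Z2: Z = jωL = j·1.998e+04·0.001 = 0 + j19.98 Ω
  Z3: Z = 1/(jωC) = -j/(ω·C) = 0 - j3.229e+04 Ω
Step 3 — With the output port shorted to ground, the output series arm Z2 runs from the junction to ground; the shunt arm Z3 also runs from the junction to ground. They appear in parallel: Z3 || Z2 = 0 + j19.99 Ω.
Step 4 — Series with input arm Z1: Z_in = Z1 + (Z3 || Z2) = 10.9 + j19.99 Ω = 22.77∠61.4° Ω.
Step 5 — Source phasor: V = 183∠42.9° V = 134.1 + j124.6 V.
Step 6 — Current: I = V / Z = 7.621 - j2.55 A = 8.036∠-18.5° A.
Step 7 — Complex power: S = V·I* = 704 + j1291 VA.
Step 8 — Real power: P = Re(S) = 704 W.
Step 9 — Reactive power: Q = Im(S) = 1291 VAR.
Step 10 — Apparent power: |S| = 1471 VA.
Step 11 — Power factor: PF = P/|S| = 0.4787 (lagging).

(a) P = 704 W  (b) Q = 1291 VAR  (c) S = 1471 VA  (d) PF = 0.4787 (lagging)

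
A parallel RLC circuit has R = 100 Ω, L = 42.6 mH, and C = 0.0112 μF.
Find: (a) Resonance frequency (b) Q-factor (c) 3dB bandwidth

Step 1 — Resonance: ω₀ = 1/√(LC) = 1/√(0.0426·1.12e-08) = 4.578e+04 rad/s.
Step 2 — f₀ = ω₀/(2π) = 7286 Hz.
Step 3 — Parallel Q: Q = R/(ω₀L) = 100/(4.578e+04·0.0426) = 0.05127.
Step 4 — Bandwidth: Δω = ω₀/Q = 8.929e+05 rad/s; BW = Δω/(2π) = 1.421e+05 Hz.

(a) f₀ = 7286 Hz  (b) Q = 0.05127  (c) BW = 1.421e+05 Hz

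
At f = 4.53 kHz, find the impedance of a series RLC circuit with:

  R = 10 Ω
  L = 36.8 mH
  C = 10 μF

Step 1 — Angular frequency: ω = 2π·f = 2π·4530 = 2.846e+04 rad/s.
Step 2 — Component impedances:
  R: Z = R = 10 Ω
  L: Z = jωL = j·2.846e+04·0.0368 = 0 + j1047 Ω
  C: Z = 1/(jωC) = -j/(ω·C) = 0 - j3.513 Ω
Step 3 — Series combination: Z_total = R + L + C = 10 + j1044 Ω = 1044∠89.5° Ω.

Z = 10 + j1044 Ω = 1044∠89.5° Ω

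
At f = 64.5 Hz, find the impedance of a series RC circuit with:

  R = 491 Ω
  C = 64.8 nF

Step 1 — Angular frequency: ω = 2π·f = 2π·64.5 = 405.3 rad/s.
Step 2 — Component impedances:
  R: Z = R = 491 Ω
  C: Z = 1/(jωC) = -j/(ω·C) = 0 - j3.808e+04 Ω
Step 3 — Series combination: Z_total = R + C = 491 - j3.808e+04 Ω = 3.808e+04∠-89.3° Ω.

Z = 491 - j3.808e+04 Ω = 3.808e+04∠-89.3° Ω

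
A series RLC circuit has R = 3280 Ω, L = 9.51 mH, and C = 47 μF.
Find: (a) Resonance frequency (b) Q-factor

Step 1 — Resonance condition Im(Z)=0 gives ω₀ = 1/√(LC).
Step 2 — ω₀ = 1/√(0.00951·4.7e-05) = 1496 rad/s.
Step 3 — f₀ = ω₀/(2π) = 238.1 Hz.
Step 4 — Series Q: Q = ω₀L/R = 1496·0.00951/3280 = 0.004337.

(a) f₀ = 238.1 Hz  (b) Q = 0.004337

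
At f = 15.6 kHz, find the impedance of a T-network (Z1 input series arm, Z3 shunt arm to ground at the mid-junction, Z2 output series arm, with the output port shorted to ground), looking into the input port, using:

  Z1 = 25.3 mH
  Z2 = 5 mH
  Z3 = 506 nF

Step 1 — Angular frequency: ω = 2π·f = 2π·1.56e+04 = 9.802e+04 rad/s.
Step 2 — Component impedances:
  Z1: Z = jωL = j·9.802e+04·0.0253 = 0 + j2480 Ω
  Z2: Z = jωL = j·9.802e+04·0.005 = 0 + j490.1 Ω
  Z3: Z = 1/(jωC) = -j/(ω·C) = 0 - j20.16 Ω
Step 3 — With the output port shorted to ground, the output series arm Z2 runs from the junction to ground; the shunt arm Z3 also runs from the junction to ground. They appear in parallel: Z3 || Z2 = 0 - j21.03 Ω.
Step 4 — Series with input arm Z1: Z_in = Z1 + (Z3 || Z2) = 0 + j2459 Ω = 2459∠90.0° Ω.

Z = 0 + j2459 Ω = 2459∠90.0° Ω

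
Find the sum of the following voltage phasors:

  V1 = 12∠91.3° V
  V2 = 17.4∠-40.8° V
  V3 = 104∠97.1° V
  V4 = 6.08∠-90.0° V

Step 1 — Convert each phasor to rectangular form:
  V1 = 12·(cos(91.3°) + j·sin(91.3°)) = -0.2722 + j12 V
  V2 = 17.4·(cos(-40.8°) + j·sin(-40.8°)) = 13.17 - j11.37 V
  V3 = 104·(cos(97.1°) + j·sin(97.1°)) = -12.85 + j103.2 V
  V4 = 6.08·(cos(-90.0°) + j·sin(-90.0°)) = 0 - j6.08 V
Step 2 — Sum components: V_total = 0.04491 + j97.75 V.
Step 3 — Convert to polar: |V_total| = 97.75 V, ∠V_total = 90.0°.

V_total = 97.75∠90.0° V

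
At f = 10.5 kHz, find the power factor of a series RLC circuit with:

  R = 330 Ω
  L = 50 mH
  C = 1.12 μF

Step 1 — Angular frequency: ω = 2π·f = 2π·1.05e+04 = 6.597e+04 rad/s.
Step 2 — Component impedances:
  R: Z = R = 330 Ω
  L: Z = jωL = j·6.597e+04·0.05 = 0 + j3299 Ω
  C: Z = 1/(jωC) = -j/(ω·C) = 0 - j13.53 Ω
Step 3 — Series combination: Z_total = R + L + C = 330 + j3285 Ω = 3302∠84.3° Ω.
Step 4 — Power factor: PF = cos(φ) = Re(Z)/|Z| = 330/3301.7 = 0.09995.
Step 5 — Type: Im(Z) = 3285 ⇒ lagging (phase φ = 84.3°).

PF = 0.09995 (lagging, φ = 84.3°)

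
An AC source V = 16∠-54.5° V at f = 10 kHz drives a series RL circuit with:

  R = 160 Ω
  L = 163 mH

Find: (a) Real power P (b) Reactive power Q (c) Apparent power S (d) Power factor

Step 1 — Angular frequency: ω = 2π·f = 2π·1e+04 = 6.283e+04 rad/s.
Step 2 — Component impedances:
  R: Z = R = 160 Ω
  L: Z = jωL = j·6.283e+04·0.163 = 0 + j1.024e+04 Ω
Step 3 — Series combination: Z_total = R + L = 160 + j1.024e+04 Ω = 1.024e+04∠89.1° Ω.
Step 4 — Source phasor: V = 16∠-54.5° V = 9.291 - j13.03 V.
Step 5 — Current: I = V / Z = -0.001257 - j0.0009269 A = 0.001562∠-143.6° A.
Step 6 — Complex power: S = V·I* = 0.0003904 + j0.02499 VA.
Step 7 — Real power: P = Re(S) = 0.0003904 W.
Step 8 — Reactive power: Q = Im(S) = 0.02499 VAR.
Step 9 — Apparent power: |S| = 0.02499 VA.
Step 10 — Power factor: PF = P/|S| = 0.01562 (lagging).

(a) P = 0.0003904 W  (b) Q = 0.02499 VAR  (c) S = 0.02499 VA  (d) PF = 0.01562 (lagging)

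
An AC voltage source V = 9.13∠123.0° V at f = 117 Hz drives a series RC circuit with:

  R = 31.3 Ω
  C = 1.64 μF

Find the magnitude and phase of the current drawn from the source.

Step 1 — Angular frequency: ω = 2π·f = 2π·117 = 735.1 rad/s.
Step 2 — Component impedances:
  R: Z = R = 31.3 Ω
  C: Z = 1/(jωC) = -j/(ω·C) = 0 - j829.5 Ω
Step 3 — Series combination: Z_total = R + C = 31.3 - j829.5 Ω = 830∠-87.8° Ω.
Step 4 — Source phasor: V = 9.13∠123.0° V = -4.973 + j7.657 V.
Step 5 — Ohm's law: I = V / Z_total = (-4.973 + j7.657) / (31.3 - j829.5) = -0.009444 - j0.005639 A.
Step 6 — Convert to polar: |I| = 0.011 A, ∠I = -149.2°.

I = 0.011∠-149.2° A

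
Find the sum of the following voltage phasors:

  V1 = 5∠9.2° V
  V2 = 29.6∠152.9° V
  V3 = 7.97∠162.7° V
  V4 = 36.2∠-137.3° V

Step 1 — Convert each phasor to rectangular form:
  V1 = 5·(cos(9.2°) + j·sin(9.2°)) = 4.936 + j0.7994 V
  V2 = 29.6·(cos(152.9°) + j·sin(152.9°)) = -26.35 + j13.48 V
  V3 = 7.97·(cos(162.7°) + j·sin(162.7°)) = -7.609 + j2.37 V
  V4 = 36.2·(cos(-137.3°) + j·sin(-137.3°)) = -26.6 - j24.55 V
Step 2 — Sum components: V_total = -55.63 - j7.896 V.
Step 3 — Convert to polar: |V_total| = 56.19 V, ∠V_total = -171.9°.

V_total = 56.19∠-171.9° V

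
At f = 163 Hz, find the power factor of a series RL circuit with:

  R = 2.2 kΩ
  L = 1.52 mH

Step 1 — Angular frequency: ω = 2π·f = 2π·163 = 1024 rad/s.
Step 2 — Component impedances:
  R: Z = R = 2200 Ω
  L: Z = jωL = j·1024·0.00152 = 0 + j1.557 Ω
Step 3 — Series combination: Z_total = R + L = 2200 + j1.557 Ω = 2200∠0.0° Ω.
Step 4 — Power factor: PF = cos(φ) = Re(Z)/|Z| = 2200/2200 = 1.
Step 5 — Type: Im(Z) = 1.557 ⇒ lagging (phase φ = 0.0°).

PF = 1 (lagging, φ = 0.0°)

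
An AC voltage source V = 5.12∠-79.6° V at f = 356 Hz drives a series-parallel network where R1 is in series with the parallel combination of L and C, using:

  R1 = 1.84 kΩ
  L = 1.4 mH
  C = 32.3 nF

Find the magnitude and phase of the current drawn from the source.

Step 1 — Angular frequency: ω = 2π·f = 2π·356 = 2237 rad/s.
Step 2 — Component impedances:
  R1: Z = R = 1840 Ω
  L: Z = jωL = j·2237·0.0014 = 0 + j3.132 Ω
  C: Z = 1/(jωC) = -j/(ω·C) = 0 - j1.384e+04 Ω
Step 3 — Parallel branch: L || C = 1/(1/L + 1/C) = 0 + j3.132 Ω.
Step 4 — Series with R1: Z_total = R1 + (L || C) = 1840 + j3.132 Ω = 1840∠0.1° Ω.
Step 5 — Source phasor: V = 5.12∠-79.6° V = 0.9243 - j5.036 V.
Step 6 — Ohm's law: I = V / Z_total = (0.9243 - j5.036) / (1840 + j3.132) = 0.0004977 - j0.002738 A.
Step 7 — Convert to polar: |I| = 0.002783 A, ∠I = -79.7°.

I = 0.002783∠-79.7° A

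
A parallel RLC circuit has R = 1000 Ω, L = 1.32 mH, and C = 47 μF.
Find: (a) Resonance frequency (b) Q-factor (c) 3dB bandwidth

Step 1 — Resonance: ω₀ = 1/√(LC) = 1/√(0.00132·4.7e-05) = 4015 rad/s.
Step 2 — f₀ = ω₀/(2π) = 639 Hz.
Step 3 — Parallel Q: Q = R/(ω₀L) = 1000/(4015·0.00132) = 188.7.
Step 4 — Bandwidth: Δω = ω₀/Q = 21.28 rad/s; BW = Δω/(2π) = 3.386 Hz.

(a) f₀ = 639 Hz  (b) Q = 188.7  (c) BW = 3.386 Hz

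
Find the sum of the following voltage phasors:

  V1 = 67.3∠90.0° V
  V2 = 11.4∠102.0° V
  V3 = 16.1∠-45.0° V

Step 1 — Convert each phasor to rectangular form:
  V1 = 67.3·(cos(90.0°) + j·sin(90.0°)) = 0 + j67.3 V
  V2 = 11.4·(cos(102.0°) + j·sin(102.0°)) = -2.37 + j11.15 V
  V3 = 16.1·(cos(-45.0°) + j·sin(-45.0°)) = 11.38 - j11.38 V
Step 2 — Sum components: V_total = 9.014 + j67.07 V.
Step 3 — Convert to polar: |V_total| = 67.67 V, ∠V_total = 82.3°.

V_total = 67.67∠82.3° V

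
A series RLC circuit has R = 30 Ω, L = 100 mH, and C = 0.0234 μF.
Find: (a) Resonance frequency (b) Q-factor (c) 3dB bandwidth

Step 1 — Resonance: ω₀ = 1/√(LC) = 1/√(0.1·2.34e-08) = 2.067e+04 rad/s.
Step 2 — f₀ = ω₀/(2π) = 3290 Hz.
Step 3 — Series Q: Q = ω₀L/R = 2.067e+04·0.1/30 = 68.91.
Step 4 — Bandwidth: Δω = ω₀/Q = 300 rad/s; BW = Δω/(2π) = 47.75 Hz.

(a) f₀ = 3290 Hz  (b) Q = 68.91  (c) BW = 47.75 Hz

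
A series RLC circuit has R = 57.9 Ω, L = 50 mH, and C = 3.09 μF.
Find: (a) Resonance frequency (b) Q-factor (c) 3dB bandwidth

Step 1 — Resonance: ω₀ = 1/√(LC) = 1/√(0.05·3.09e-06) = 2544 rad/s.
Step 2 — f₀ = ω₀/(2π) = 404.9 Hz.
Step 3 — Series Q: Q = ω₀L/R = 2544·0.05/57.9 = 2.197.
Step 4 — Bandwidth: Δω = ω₀/Q = 1158 rad/s; BW = Δω/(2π) = 184.3 Hz.

(a) f₀ = 404.9 Hz  (b) Q = 2.197  (c) BW = 184.3 Hz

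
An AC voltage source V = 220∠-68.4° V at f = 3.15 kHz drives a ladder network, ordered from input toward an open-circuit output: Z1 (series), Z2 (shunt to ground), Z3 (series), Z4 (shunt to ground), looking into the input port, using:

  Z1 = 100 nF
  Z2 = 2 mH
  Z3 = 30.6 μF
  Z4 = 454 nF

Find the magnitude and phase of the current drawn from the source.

Step 1 — Angular frequency: ω = 2π·f = 2π·3150 = 1.979e+04 rad/s.
Step 2 — Component impedances:
  Z1: Z = 1/(jωC) = -j/(ω·C) = 0 - j505.3 Ω
  Z2: Z = jωL = j·1.979e+04·0.002 = 0 + j39.58 Ω
  Z3: Z = 1/(jωC) = -j/(ω·C) = 0 - j1.651 Ω
  Z4: Z = 1/(jωC) = -j/(ω·C) = 0 - j111.3 Ω
Step 3 — Ladder network (open output): work backward from the far end, alternating series and parallel combinations. Z_in = 0 - j444.3 Ω = 444.3∠-90.0° Ω.
Step 4 — Source phasor: V = 220∠-68.4° V = 80.99 - j204.6 V.
Step 5 — Ohm's law: I = V / Z_total = (80.99 - j204.6) / (0 - j444.3) = 0.4604 + j0.1823 A.
Step 6 — Convert to polar: |I| = 0.4952 A, ∠I = 21.6°.

I = 0.4952∠21.6° A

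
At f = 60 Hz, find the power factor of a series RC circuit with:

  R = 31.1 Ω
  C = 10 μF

Step 1 — Angular frequency: ω = 2π·f = 2π·60 = 377 rad/s.
Step 2 — Component impedances:
  R: Z = R = 31.1 Ω
  C: Z = 1/(jωC) = -j/(ω·C) = 0 - j265.3 Ω
Step 3 — Series combination: Z_total = R + C = 31.1 - j265.3 Ω = 267.1∠-83.3° Ω.
Step 4 — Power factor: PF = cos(φ) = Re(Z)/|Z| = 31.1/267.1 = 0.1164.
Step 5 — Type: Im(Z) = -265.3 ⇒ leading (phase φ = -83.3°).

PF = 0.1164 (leading, φ = -83.3°)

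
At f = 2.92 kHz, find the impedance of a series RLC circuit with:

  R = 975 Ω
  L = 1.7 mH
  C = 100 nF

Step 1 — Angular frequency: ω = 2π·f = 2π·2920 = 1.835e+04 rad/s.
Step 2 — Component impedances:
  R: Z = R = 975 Ω
  L: Z = jωL = j·1.835e+04·0.0017 = 0 + j31.19 Ω
  C: Z = 1/(jωC) = -j/(ω·C) = 0 - j545.1 Ω
Step 3 — Series combination: Z_total = R + L + C = 975 - j513.9 Ω = 1102∠-27.8° Ω.

Z = 975 - j513.9 Ω = 1102∠-27.8° Ω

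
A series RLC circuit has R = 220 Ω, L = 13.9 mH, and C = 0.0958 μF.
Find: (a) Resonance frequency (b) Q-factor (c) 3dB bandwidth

Step 1 — Resonance condition Im(Z)=0 gives ω₀ = 1/√(LC).
Step 2 — ω₀ = 1/√(0.0139·9.58e-08) = 2.74e+04 rad/s.
Step 3 — f₀ = ω₀/(2π) = 4361 Hz.
Step 4 — Series Q: Q = ω₀L/R = 2.74e+04·0.0139/220 = 1.731.
Step 5 — 3dB bandwidth: Δω = ω₀/Q = 1.583e+04 rad/s; BW = Δω/(2π) = 2519 Hz.

(a) f₀ = 4361 Hz  (b) Q = 1.731  (c) BW = 2519 Hz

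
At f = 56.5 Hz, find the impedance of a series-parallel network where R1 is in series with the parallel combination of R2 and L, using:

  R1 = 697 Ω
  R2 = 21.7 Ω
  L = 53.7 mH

Step 1 — Angular frequency: ω = 2π·f = 2π·56.5 = 355 rad/s.
Step 2 — Component impedances:
  R1: Z = R = 697 Ω
  R2: Z = R = 21.7 Ω
  L: Z = jωL = j·355·0.0537 = 0 + j19.06 Ω
Step 3 — Parallel branch: R2 || L = 1/(1/R2 + 1/L) = 9.452 + j10.76 Ω.
Step 4 — Series with R1: Z_total = R1 + (R2 || L) = 706.5 + j10.76 Ω = 706.5∠0.9° Ω.

Z = 706.5 + j10.76 Ω = 706.5∠0.9° Ω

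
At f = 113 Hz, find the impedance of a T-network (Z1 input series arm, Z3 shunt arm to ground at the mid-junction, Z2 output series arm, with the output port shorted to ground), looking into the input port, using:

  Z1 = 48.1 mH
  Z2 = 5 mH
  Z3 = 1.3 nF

Step 1 — Angular frequency: ω = 2π·f = 2π·113 = 710 rad/s.
Step 2 — Component impedances:
  Z1: Z = jωL = j·710·0.0481 = 0 + j34.15 Ω
  Z2: Z = jωL = j·710·0.005 = 0 + j3.55 Ω
  Z3: Z = 1/(jωC) = -j/(ω·C) = 0 - j1.083e+06 Ω
Step 3 — With the output port shorted to ground, the output series arm Z2 runs from the junction to ground; the shunt arm Z3 also runs from the junction to ground. They appear in parallel: Z3 || Z2 = 0 + j3.55 Ω.
Step 4 — Series with input arm Z1: Z_in = Z1 + (Z3 || Z2) = 0 + j37.7 Ω = 37.7∠90.0° Ω.

Z = 0 + j37.7 Ω = 37.7∠90.0° Ω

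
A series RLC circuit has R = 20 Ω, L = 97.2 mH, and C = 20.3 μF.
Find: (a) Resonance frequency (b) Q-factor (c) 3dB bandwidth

Step 1 — Resonance: ω₀ = 1/√(LC) = 1/√(0.0972·2.03e-05) = 711.9 rad/s.
Step 2 — f₀ = ω₀/(2π) = 113.3 Hz.
Step 3 — Series Q: Q = ω₀L/R = 711.9·0.0972/20 = 3.46.
Step 4 — Bandwidth: Δω = ω₀/Q = 205.8 rad/s; BW = Δω/(2π) = 32.75 Hz.

(a) f₀ = 113.3 Hz  (b) Q = 3.46  (c) BW = 32.75 Hz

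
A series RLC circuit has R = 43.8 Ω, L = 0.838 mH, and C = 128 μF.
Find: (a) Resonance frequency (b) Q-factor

Step 1 — Resonance condition Im(Z)=0 gives ω₀ = 1/√(LC).
Step 2 — ω₀ = 1/√(0.000838·0.000128) = 3053 rad/s.
Step 3 — f₀ = ω₀/(2π) = 486 Hz.
Step 4 — Series Q: Q = ω₀L/R = 3053·0.000838/43.8 = 0.05842.

(a) f₀ = 486 Hz  (b) Q = 0.05842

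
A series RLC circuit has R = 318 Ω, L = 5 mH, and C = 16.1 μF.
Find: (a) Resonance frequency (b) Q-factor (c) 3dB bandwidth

Step 1 — Resonance: ω₀ = 1/√(LC) = 1/√(0.005·1.61e-05) = 3525 rad/s.
Step 2 — f₀ = ω₀/(2π) = 560.9 Hz.
Step 3 — Series Q: Q = ω₀L/R = 3525·0.005/318 = 0.05542.
Step 4 — Bandwidth: Δω = ω₀/Q = 6.36e+04 rad/s; BW = Δω/(2π) = 1.012e+04 Hz.

(a) f₀ = 560.9 Hz  (b) Q = 0.05542  (c) BW = 1.012e+04 Hz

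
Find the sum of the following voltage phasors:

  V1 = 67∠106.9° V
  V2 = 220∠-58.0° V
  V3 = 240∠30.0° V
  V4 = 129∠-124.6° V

Step 1 — Convert each phasor to rectangular form:
  V1 = 67·(cos(106.9°) + j·sin(106.9°)) = -19.48 + j64.11 V
  V2 = 220·(cos(-58.0°) + j·sin(-58.0°)) = 116.6 - j186.6 V
  V3 = 240·(cos(30.0°) + j·sin(30.0°)) = 207.8 + j120 V
  V4 = 129·(cos(-124.6°) + j·sin(-124.6°)) = -73.25 - j106.2 V
Step 2 — Sum components: V_total = 231.7 - j108.6 V.
Step 3 — Convert to polar: |V_total| = 255.9 V, ∠V_total = -25.1°.

V_total = 255.9∠-25.1° V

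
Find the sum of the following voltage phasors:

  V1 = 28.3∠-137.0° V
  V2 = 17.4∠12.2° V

Step 1 — Convert each phasor to rectangular form:
  V1 = 28.3·(cos(-137.0°) + j·sin(-137.0°)) = -20.7 - j19.3 V
  V2 = 17.4·(cos(12.2°) + j·sin(12.2°)) = 17.01 + j3.677 V
Step 2 — Sum components: V_total = -3.69 - j15.62 V.
Step 3 — Convert to polar: |V_total| = 16.05 V, ∠V_total = -103.3°.

V_total = 16.05∠-103.3° V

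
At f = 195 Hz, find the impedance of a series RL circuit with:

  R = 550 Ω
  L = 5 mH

Step 1 — Angular frequency: ω = 2π·f = 2π·195 = 1225 rad/s.
Step 2 — Component impedances:
  R: Z = R = 550 Ω
  L: Z = jωL = j·1225·0.005 = 0 + j6.126 Ω
Step 3 — Series combination: Z_total = R + L = 550 + j6.126 Ω = 550∠0.6° Ω.

Z = 550 + j6.126 Ω = 550∠0.6° Ω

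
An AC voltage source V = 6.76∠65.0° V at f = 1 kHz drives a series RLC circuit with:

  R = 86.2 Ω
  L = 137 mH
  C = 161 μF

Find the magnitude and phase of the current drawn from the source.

Step 1 — Angular frequency: ω = 2π·f = 2π·1000 = 6283 rad/s.
Step 2 — Component impedances:
  R: Z = R = 86.2 Ω
  L: Z = jωL = j·6283·0.137 = 0 + j860.8 Ω
  C: Z = 1/(jωC) = -j/(ω·C) = 0 - j0.9885 Ω
Step 3 — Series combination: Z_total = R + L + C = 86.2 + j859.8 Ω = 864.1∠84.3° Ω.
Step 4 — Source phasor: V = 6.76∠65.0° V = 2.857 + j6.127 V.
Step 5 — Ohm's law: I = V / Z_total = (2.857 + j6.127) / (86.2 + j859.8) = 0.007384 - j0.002582 A.
Step 6 — Convert to polar: |I| = 0.007823 A, ∠I = -19.3°.

I = 0.007823∠-19.3° A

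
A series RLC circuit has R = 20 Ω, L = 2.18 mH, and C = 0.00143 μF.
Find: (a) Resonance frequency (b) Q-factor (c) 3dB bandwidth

Step 1 — Resonance: ω₀ = 1/√(LC) = 1/√(0.00218·1.43e-09) = 5.664e+05 rad/s.
Step 2 — f₀ = ω₀/(2π) = 9.014e+04 Hz.
Step 3 — Series Q: Q = ω₀L/R = 5.664e+05·0.00218/20 = 61.73.
Step 4 — Bandwidth: Δω = ω₀/Q = 9174 rad/s; BW = Δω/(2π) = 1460 Hz.

(a) f₀ = 9.014e+04 Hz  (b) Q = 61.73  (c) BW = 1460 Hz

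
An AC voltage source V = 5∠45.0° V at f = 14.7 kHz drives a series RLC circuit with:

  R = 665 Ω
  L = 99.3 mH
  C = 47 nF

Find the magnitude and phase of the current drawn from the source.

Step 1 — Angular frequency: ω = 2π·f = 2π·1.47e+04 = 9.236e+04 rad/s.
Step 2 — Component impedances:
  R: Z = R = 665 Ω
  L: Z = jωL = j·9.236e+04·0.0993 = 0 + j9172 Ω
  C: Z = 1/(jωC) = -j/(ω·C) = 0 - j230.4 Ω
Step 3 — Series combination: Z_total = R + L + C = 665 + j8941 Ω = 8966∠85.7° Ω.
Step 4 — Source phasor: V = 5∠45.0° V = 3.536 + j3.536 V.
Step 5 — Ohm's law: I = V / Z_total = (3.536 + j3.536) / (665 + j8941) = 0.0004225 - j0.000364 A.
Step 6 — Convert to polar: |I| = 0.0005577 A, ∠I = -40.7°.

I = 0.0005577∠-40.7° A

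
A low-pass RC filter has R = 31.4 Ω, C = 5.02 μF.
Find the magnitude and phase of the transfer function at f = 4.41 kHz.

Step 1 — Angular frequency: ω = 2π·4410 = 2.771e+04 rad/s.
Step 2 — Transfer function: H(jω) = 1/(1 + jωRC).
Step 3 — Denominator: 1 + jωRC = 1 + j·2.771e+04·31.4·5.02e-06 = 1 + j4.368.
Step 4 — H = 0.04981 - j0.2176.
Step 5 — Magnitude: |H| = 0.2232 (-13.0 dB); phase: φ = -77.1°.

|H| = 0.2232 (-13.0 dB), φ = -77.1°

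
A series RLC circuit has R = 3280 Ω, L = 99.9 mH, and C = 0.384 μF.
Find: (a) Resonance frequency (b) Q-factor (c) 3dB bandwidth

Step 1 — Resonance: ω₀ = 1/√(LC) = 1/√(0.0999·3.84e-07) = 5106 rad/s.
Step 2 — f₀ = ω₀/(2π) = 812.6 Hz.
Step 3 — Series Q: Q = ω₀L/R = 5106·0.0999/3280 = 0.1555.
Step 4 — Bandwidth: Δω = ω₀/Q = 3.283e+04 rad/s; BW = Δω/(2π) = 5226 Hz.

(a) f₀ = 812.6 Hz  (b) Q = 0.1555  (c) BW = 5226 Hz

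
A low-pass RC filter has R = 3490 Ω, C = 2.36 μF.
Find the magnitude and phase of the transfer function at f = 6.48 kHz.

Step 1 — Angular frequency: ω = 2π·6480 = 4.072e+04 rad/s.
Step 2 — Transfer function: H(jω) = 1/(1 + jωRC).
Step 3 — Denominator: 1 + jωRC = 1 + j·4.072e+04·3490·2.36e-06 = 1 + j335.3.
Step 4 — H = 8.892e-06 - j0.002982.
Step 5 — Magnitude: |H| = 0.002982 (-50.5 dB); phase: φ = -89.8°.

|H| = 0.002982 (-50.5 dB), φ = -89.8°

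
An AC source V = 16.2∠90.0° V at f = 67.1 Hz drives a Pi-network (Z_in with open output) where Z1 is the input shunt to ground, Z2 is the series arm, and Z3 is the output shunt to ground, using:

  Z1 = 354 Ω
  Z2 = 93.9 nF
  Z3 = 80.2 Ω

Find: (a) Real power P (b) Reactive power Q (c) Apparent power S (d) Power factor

Step 1 — Angular frequency: ω = 2π·f = 2π·67.1 = 421.6 rad/s.
Step 2 — Component impedances:
  Z1: Z = R = 354 Ω
  Z2: Z = 1/(jωC) = -j/(ω·C) = 0 - j2.526e+04 Ω
  Z3: Z = R = 80.2 Ω
Step 3 — With open output, the series arm Z2 and the output shunt Z3 appear in series to ground: Z2 + Z3 = 80.2 - j2.526e+04 Ω.
Step 4 — Parallel with input shunt Z1: Z_in = Z1 || (Z2 + Z3) = 353.9 - j4.96 Ω = 353.9∠-0.8° Ω.
Step 5 — Source phasor: V = 16.2∠90.0° V = 0 + j16.2 V.
Step 6 — Current: I = V / Z = -0.0006413 + j0.04576 A = 0.04577∠90.8° A.
Step 7 — Complex power: S = V·I* = 0.7414 - j0.01039 VA.
Step 8 — Real power: P = Re(S) = 0.7414 W.
Step 9 — Reactive power: Q = Im(S) = -0.01039 VAR.
Step 10 — Apparent power: |S| = 0.7415 VA.
Step 11 — Power factor: PF = P/|S| = 0.9999 (leading).

(a) P = 0.7414 W  (b) Q = -0.01039 VAR  (c) S = 0.7415 VA  (d) PF = 0.9999 (leading)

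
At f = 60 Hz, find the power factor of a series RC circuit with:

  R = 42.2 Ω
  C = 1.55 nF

Step 1 — Angular frequency: ω = 2π·f = 2π·60 = 377 rad/s.
Step 2 — Component impedances:
  R: Z = R = 42.2 Ω
  C: Z = 1/(jωC) = -j/(ω·C) = 0 - j1.711e+06 Ω
Step 3 — Series combination: Z_total = R + C = 42.2 - j1.711e+06 Ω = 1.711e+06∠-90.0° Ω.
Step 4 — Power factor: PF = cos(φ) = Re(Z)/|Z| = 42.2/1.711e+06 = 2.466e-05.
Step 5 — Type: Im(Z) = -1.711e+06 ⇒ leading (phase φ = -90.0°).

PF = 2.466e-05 (leading, φ = -90.0°)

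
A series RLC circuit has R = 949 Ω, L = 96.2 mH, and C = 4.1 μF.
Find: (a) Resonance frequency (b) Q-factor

Step 1 — Resonance condition Im(Z)=0 gives ω₀ = 1/√(LC).
Step 2 — ω₀ = 1/√(0.0962·4.1e-06) = 1592 rad/s.
Step 3 — f₀ = ω₀/(2π) = 253.4 Hz.
Step 4 — Series Q: Q = ω₀L/R = 1592·0.0962/949 = 0.1614.

(a) f₀ = 253.4 Hz  (b) Q = 0.1614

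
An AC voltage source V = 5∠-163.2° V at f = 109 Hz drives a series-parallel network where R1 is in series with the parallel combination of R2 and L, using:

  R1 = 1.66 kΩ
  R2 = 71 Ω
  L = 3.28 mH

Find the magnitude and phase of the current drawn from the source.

Step 1 — Angular frequency: ω = 2π·f = 2π·109 = 684.9 rad/s.
Step 2 — Component impedances:
  R1: Z = R = 1660 Ω
  R2: Z = R = 71 Ω
  L: Z = jωL = j·684.9·0.00328 = 0 + j2.246 Ω
Step 3 — Parallel branch: R2 || L = 1/(1/R2 + 1/L) = 0.071 + j2.244 Ω.
Step 4 — Series with R1: Z_total = R1 + (R2 || L) = 1660 + j2.244 Ω = 1660∠0.1° Ω.
Step 5 — Source phasor: V = 5∠-163.2° V = -4.787 - j1.445 V.
Step 6 — Ohm's law: I = V / Z_total = (-4.787 - j1.445) / (1660 + j2.244) = -0.002885 - j0.0008666 A.
Step 7 — Convert to polar: |I| = 0.003012 A, ∠I = -163.3°.

I = 0.003012∠-163.3° A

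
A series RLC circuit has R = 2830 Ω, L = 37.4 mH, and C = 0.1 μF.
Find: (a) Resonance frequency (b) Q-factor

Step 1 — Resonance condition Im(Z)=0 gives ω₀ = 1/√(LC).
Step 2 — ω₀ = 1/√(0.0374·1e-07) = 1.635e+04 rad/s.
Step 3 — f₀ = ω₀/(2π) = 2602 Hz.
Step 4 — Series Q: Q = ω₀L/R = 1.635e+04·0.0374/2830 = 0.2161.

(a) f₀ = 2602 Hz  (b) Q = 0.2161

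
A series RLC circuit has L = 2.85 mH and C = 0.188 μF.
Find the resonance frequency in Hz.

Step 1 — Resonance condition Im(Z)=0 gives ω₀ = 1/√(LC).
Step 2 — ω₀ = 1/√(0.00285·1.88e-07) = 4.32e+04 rad/s.
Step 3 — f₀ = ω₀/(2π) = 6876 Hz.

f₀ = 6876 Hz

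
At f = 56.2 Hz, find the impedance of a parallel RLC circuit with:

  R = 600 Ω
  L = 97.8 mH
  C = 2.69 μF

Step 1 — Angular frequency: ω = 2π·f = 2π·56.2 = 353.1 rad/s.
Step 2 — Component impedances:
  R: Z = R = 600 Ω
  L: Z = jωL = j·353.1·0.0978 = 0 + j34.53 Ω
  C: Z = 1/(jωC) = -j/(ω·C) = 0 - j1053 Ω
Step 3 — Parallel combination: 1/Z_total = 1/R + 1/L + 1/C; Z_total = 2.117 + j35.58 Ω = 35.64∠86.6° Ω.

Z = 2.117 + j35.58 Ω = 35.64∠86.6° Ω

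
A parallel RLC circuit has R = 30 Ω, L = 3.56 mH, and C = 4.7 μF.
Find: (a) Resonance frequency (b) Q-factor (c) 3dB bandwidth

Step 1 — Resonance: ω₀ = 1/√(LC) = 1/√(0.00356·4.7e-06) = 7731 rad/s.
Step 2 — f₀ = ω₀/(2π) = 1230 Hz.
Step 3 — Parallel Q: Q = R/(ω₀L) = 30/(7731·0.00356) = 1.09.
Step 4 — Bandwidth: Δω = ω₀/Q = 7092 rad/s; BW = Δω/(2π) = 1129 Hz.

(a) f₀ = 1230 Hz  (b) Q = 1.09  (c) BW = 1129 Hz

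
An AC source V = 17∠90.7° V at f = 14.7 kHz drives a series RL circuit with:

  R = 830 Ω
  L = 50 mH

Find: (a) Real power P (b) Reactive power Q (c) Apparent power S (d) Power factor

Step 1 — Angular frequency: ω = 2π·f = 2π·1.47e+04 = 9.236e+04 rad/s.
Step 2 — Component impedances:
  R: Z = R = 830 Ω
  L: Z = jωL = j·9.236e+04·0.05 = 0 + j4618 Ω
Step 3 — Series combination: Z_total = R + L = 830 + j4618 Ω = 4692∠79.8° Ω.
Step 4 — Source phasor: V = 17∠90.7° V = -0.2077 + j17 V.
Step 5 — Current: I = V / Z = 0.003558 + j0.0006844 A = 0.003623∠10.9° A.
Step 6 — Complex power: S = V·I* = 0.0109 + j0.06062 VA.
Step 7 — Real power: P = Re(S) = 0.0109 W.
Step 8 — Reactive power: Q = Im(S) = 0.06062 VAR.
Step 9 — Apparent power: |S| = 0.06159 VA.
Step 10 — Power factor: PF = P/|S| = 0.1769 (lagging).

(a) P = 0.0109 W  (b) Q = 0.06062 VAR  (c) S = 0.06159 VA  (d) PF = 0.1769 (lagging)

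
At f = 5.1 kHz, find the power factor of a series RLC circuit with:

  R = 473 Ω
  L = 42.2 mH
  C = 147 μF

Step 1 — Angular frequency: ω = 2π·f = 2π·5100 = 3.204e+04 rad/s.
Step 2 — Component impedances:
  R: Z = R = 473 Ω
  L: Z = jωL = j·3.204e+04·0.0422 = 0 + j1352 Ω
  C: Z = 1/(jωC) = -j/(ω·C) = 0 - j0.2123 Ω
Step 3 — Series combination: Z_total = R + L + C = 473 + j1352 Ω = 1432∠70.7° Ω.
Step 4 — Power factor: PF = cos(φ) = Re(Z)/|Z| = 473/1432.4 = 0.3302.
Step 5 — Type: Im(Z) = 1352 ⇒ lagging (phase φ = 70.7°).

PF = 0.3302 (lagging, φ = 70.7°)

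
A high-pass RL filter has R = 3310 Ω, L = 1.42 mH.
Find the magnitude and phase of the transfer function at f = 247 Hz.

Step 1 — Angular frequency: ω = 2π·247 = 1552 rad/s.
Step 2 — Transfer function: H(jω) = jωL/(R + jωL).
Step 3 — Numerator jωL = j·2.204; denominator R + jωL = 3310 + j2.204.
Step 4 — H = 4.433e-07 + j0.0006658.
Step 5 — Magnitude: |H| = 0.0006658 (-63.5 dB); phase: φ = 90.0°.

|H| = 0.0006658 (-63.5 dB), φ = 90.0°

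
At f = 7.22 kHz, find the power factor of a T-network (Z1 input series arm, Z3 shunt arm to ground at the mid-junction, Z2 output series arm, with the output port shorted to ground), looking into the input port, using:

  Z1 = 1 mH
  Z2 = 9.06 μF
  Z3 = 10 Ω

Step 1 — Angular frequency: ω = 2π·f = 2π·7220 = 4.536e+04 rad/s.
Step 2 — Component impedances:
  Z1: Z = jωL = j·4.536e+04·0.001 = 0 + j45.36 Ω
  Z2: Z = 1/(jωC) = -j/(ω·C) = 0 - j2.433 Ω
  Z3: Z = R = 10 Ω
Step 3 — With the output port shorted to ground, the output series arm Z2 runs from the junction to ground; the shunt arm Z3 also runs from the junction to ground. They appear in parallel: Z3 || Z2 = 0.5589 - j2.297 Ω.
Step 4 — Series with input arm Z1: Z_in = Z1 + (Z3 || Z2) = 0.5589 + j43.07 Ω = 43.07∠89.3° Ω.
Step 5 — Power factor: PF = cos(φ) = Re(Z)/|Z| = 0.5589/43.07 = 0.01298.
Step 6 — Type: Im(Z) = 43.07 ⇒ lagging (phase φ = 89.3°).

PF = 0.01298 (lagging, φ = 89.3°)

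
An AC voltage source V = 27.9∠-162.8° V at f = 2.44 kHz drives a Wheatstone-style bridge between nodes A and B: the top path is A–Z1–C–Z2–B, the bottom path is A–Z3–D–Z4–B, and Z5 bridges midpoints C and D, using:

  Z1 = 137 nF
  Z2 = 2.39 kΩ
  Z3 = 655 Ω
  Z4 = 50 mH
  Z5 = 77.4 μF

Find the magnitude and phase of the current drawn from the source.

Step 1 — Angular frequency: ω = 2π·f = 2π·2440 = 1.533e+04 rad/s.
Step 2 — Component impedances:
  Z1: Z = 1/(jωC) = -j/(ω·C) = 0 - j476.1 Ω
  Z2: Z = R = 2390 Ω
  Z3: Z = R = 655 Ω
  Z4: Z = jωL = j·1.533e+04·0.05 = 0 + j766.5 Ω
  Z5: Z = 1/(jωC) = -j/(ω·C) = 0 - j0.8427 Ω
Step 3 — Bridge requires nodal analysis (the Z5 bridge couples midpoints C and D, so the two paths cannot be reduced to a simple series/parallel combination). Setting node B to ground and injecting 1 A at node A, the 3-node admittance system at A, C, D solves to V_A = Z_AB = 449.5 + j383.3 Ω = 590.8∠40.5° Ω.
Step 4 — Source phasor: V = 27.9∠-162.8° V = -26.65 - j8.25 V.
Step 5 — Ohm's law: I = V / Z_total = (-26.65 - j8.25) / (449.5 + j383.3) = -0.04339 + j0.01864 A.
Step 6 — Convert to polar: |I| = 0.04723 A, ∠I = 156.7°.

I = 0.04723∠156.7° A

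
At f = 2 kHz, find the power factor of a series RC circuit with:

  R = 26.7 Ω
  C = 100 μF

Step 1 — Angular frequency: ω = 2π·f = 2π·2000 = 1.257e+04 rad/s.
Step 2 — Component impedances:
  R: Z = R = 26.7 Ω
  C: Z = 1/(jωC) = -j/(ω·C) = 0 - j0.7958 Ω
Step 3 — Series combination: Z_total = R + C = 26.7 - j0.7958 Ω = 26.71∠-1.7° Ω.
Step 4 — Power factor: PF = cos(φ) = Re(Z)/|Z| = 26.7/26.71 = 0.9996.
Step 5 — Type: Im(Z) = -0.7958 ⇒ leading (phase φ = -1.7°).

PF = 0.9996 (leading, φ = -1.7°)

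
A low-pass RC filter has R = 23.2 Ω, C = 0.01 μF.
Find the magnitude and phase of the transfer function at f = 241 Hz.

Step 1 — Angular frequency: ω = 2π·241 = 1514 rad/s.
Step 2 — Transfer function: H(jω) = 1/(1 + jωRC).
Step 3 — Denominator: 1 + jωRC = 1 + j·1514·23.2·1e-08 = 1 + j0.0003513.
Step 4 — H = 1 - j0.0003513.
Step 5 — Magnitude: |H| = 1 (-0.0 dB); phase: φ = -0.0°.

|H| = 1 (-0.0 dB), φ = -0.0°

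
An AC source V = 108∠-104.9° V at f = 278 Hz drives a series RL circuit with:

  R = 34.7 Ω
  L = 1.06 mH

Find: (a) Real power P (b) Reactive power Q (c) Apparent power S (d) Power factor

Step 1 — Angular frequency: ω = 2π·f = 2π·278 = 1747 rad/s.
Step 2 — Component impedances:
  R: Z = R = 34.7 Ω
  L: Z = jωL = j·1747·0.00106 = 0 + j1.852 Ω
Step 3 — Series combination: Z_total = R + L = 34.7 + j1.852 Ω = 34.75∠3.1° Ω.
Step 4 — Source phasor: V = 108∠-104.9° V = -27.77 - j104.4 V.
Step 5 — Current: I = V / Z = -0.9581 - j2.957 A = 3.108∠-108.0° A.
Step 6 — Complex power: S = V·I* = 335.2 + j17.88 VA.
Step 7 — Real power: P = Re(S) = 335.2 W.
Step 8 — Reactive power: Q = Im(S) = 17.88 VAR.
Step 9 — Apparent power: |S| = 335.7 VA.
Step 10 — Power factor: PF = P/|S| = 0.9986 (lagging).

(a) P = 335.2 W  (b) Q = 17.88 VAR  (c) S = 335.7 VA  (d) PF = 0.9986 (lagging)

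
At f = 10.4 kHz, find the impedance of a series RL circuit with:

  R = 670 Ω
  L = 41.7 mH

Step 1 — Angular frequency: ω = 2π·f = 2π·1.04e+04 = 6.535e+04 rad/s.
Step 2 — Component impedances:
  R: Z = R = 670 Ω
  L: Z = jωL = j·6.535e+04·0.0417 = 0 + j2725 Ω
Step 3 — Series combination: Z_total = R + L = 670 + j2725 Ω = 2806∠76.2° Ω.

Z = 670 + j2725 Ω = 2806∠76.2° Ω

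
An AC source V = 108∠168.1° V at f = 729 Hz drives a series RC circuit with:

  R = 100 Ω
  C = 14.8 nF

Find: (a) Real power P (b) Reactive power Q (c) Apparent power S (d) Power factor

Step 1 — Angular frequency: ω = 2π·f = 2π·729 = 4580 rad/s.
Step 2 — Component impedances:
  R: Z = R = 100 Ω
  C: Z = 1/(jωC) = -j/(ω·C) = 0 - j1.475e+04 Ω
Step 3 — Series combination: Z_total = R + C = 100 - j1.475e+04 Ω = 1.475e+04∠-89.6° Ω.
Step 4 — Source phasor: V = 108∠168.1° V = -105.7 + j22.27 V.
Step 5 — Current: I = V / Z = -0.001558 - j0.007153 A = 0.007321∠-102.3° A.
Step 6 — Complex power: S = V·I* = 0.00536 - j0.7907 VA.
Step 7 — Real power: P = Re(S) = 0.00536 W.
Step 8 — Reactive power: Q = Im(S) = -0.7907 VAR.
Step 9 — Apparent power: |S| = 0.7907 VA.
Step 10 — Power factor: PF = P/|S| = 0.006779 (leading).

(a) P = 0.00536 W  (b) Q = -0.7907 VAR  (c) S = 0.7907 VA  (d) PF = 0.006779 (leading)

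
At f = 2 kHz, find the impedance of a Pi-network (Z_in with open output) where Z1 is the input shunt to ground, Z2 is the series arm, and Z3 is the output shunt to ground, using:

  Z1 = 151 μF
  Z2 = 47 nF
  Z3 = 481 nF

Step 1 — Angular frequency: ω = 2π·f = 2π·2000 = 1.257e+04 rad/s.
Step 2 — Component impedances:
  Z1: Z = 1/(jωC) = -j/(ω·C) = 0 - j0.527 Ω
  Z2: Z = 1/(jωC) = -j/(ω·C) = 0 - j1693 Ω
  Z3: Z = 1/(jωC) = -j/(ω·C) = 0 - j165.4 Ω
Step 3 — With open output, the series arm Z2 and the output shunt Z3 appear in series to ground: Z2 + Z3 = 0 - j1859 Ω.
Step 4 — Parallel with input shunt Z1: Z_in = Z1 || (Z2 + Z3) = 0 - j0.5269 Ω = 0.5269∠-90.0° Ω.

Z = 0 - j0.5269 Ω = 0.5269∠-90.0° Ω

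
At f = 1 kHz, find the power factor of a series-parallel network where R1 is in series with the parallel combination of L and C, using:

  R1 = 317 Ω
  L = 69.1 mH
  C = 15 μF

Step 1 — Angular frequency: ω = 2π·f = 2π·1000 = 6283 rad/s.
Step 2 — Component impedances:
  R1: Z = R = 317 Ω
  L: Z = jωL = j·6283·0.0691 = 0 + j434.2 Ω
  C: Z = 1/(jωC) = -j/(ω·C) = 0 - j10.61 Ω
Step 3 — Parallel branch: L || C = 1/(1/L + 1/C) = 0 - j10.88 Ω.
Step 4 — Series with R1: Z_total = R1 + (L || C) = 317 - j10.88 Ω = 317.2∠-2.0° Ω.
Step 5 — Power factor: PF = cos(φ) = Re(Z)/|Z| = 317/317.2 = 0.9994.
Step 6 — Type: Im(Z) = -10.88 ⇒ leading (phase φ = -2.0°).

PF = 0.9994 (leading, φ = -2.0°)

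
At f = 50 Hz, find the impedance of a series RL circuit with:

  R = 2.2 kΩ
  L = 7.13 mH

Step 1 — Angular frequency: ω = 2π·f = 2π·50 = 314.2 rad/s.
Step 2 — Component impedances:
  R: Z = R = 2200 Ω
  L: Z = jωL = j·314.2·0.00713 = 0 + j2.24 Ω
Step 3 — Series combination: Z_total = R + L = 2200 + j2.24 Ω = 2200∠0.1° Ω.

Z = 2200 + j2.24 Ω = 2200∠0.1° Ω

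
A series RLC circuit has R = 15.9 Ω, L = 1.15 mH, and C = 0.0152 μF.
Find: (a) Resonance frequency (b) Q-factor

Step 1 — Resonance condition Im(Z)=0 gives ω₀ = 1/√(LC).
Step 2 — ω₀ = 1/√(0.00115·1.52e-08) = 2.392e+05 rad/s.
Step 3 — f₀ = ω₀/(2π) = 3.807e+04 Hz.
Step 4 — Series Q: Q = ω₀L/R = 2.392e+05·0.00115/15.9 = 17.3.

(a) f₀ = 3.807e+04 Hz  (b) Q = 17.3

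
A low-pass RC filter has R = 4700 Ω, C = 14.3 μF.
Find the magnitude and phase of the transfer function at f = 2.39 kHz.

Step 1 — Angular frequency: ω = 2π·2390 = 1.502e+04 rad/s.
Step 2 — Transfer function: H(jω) = 1/(1 + jωRC).
Step 3 — Denominator: 1 + jωRC = 1 + j·1.502e+04·4700·1.43e-05 = 1 + j1009.
Step 4 — H = 9.817e-07 - j0.0009908.
Step 5 — Magnitude: |H| = 0.0009908 (-60.1 dB); phase: φ = -89.9°.

|H| = 0.0009908 (-60.1 dB), φ = -89.9°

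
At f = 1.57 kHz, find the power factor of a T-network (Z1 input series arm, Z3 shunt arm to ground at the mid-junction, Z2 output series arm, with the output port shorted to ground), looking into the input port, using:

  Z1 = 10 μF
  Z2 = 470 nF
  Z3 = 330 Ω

Step 1 — Angular frequency: ω = 2π·f = 2π·1570 = 9865 rad/s.
Step 2 — Component impedances:
  Z1: Z = 1/(jωC) = -j/(ω·C) = 0 - j10.14 Ω
  Z2: Z = 1/(jωC) = -j/(ω·C) = 0 - j215.7 Ω
  Z3: Z = R = 330 Ω
Step 3 — With the output port shorted to ground, the output series arm Z2 runs from the junction to ground; the shunt arm Z3 also runs from the junction to ground. They appear in parallel: Z3 || Z2 = 98.78 - j151.1 Ω.
Step 4 — Series with input arm Z1: Z_in = Z1 + (Z3 || Z2) = 98.78 - j161.3 Ω = 189.1∠-58.5° Ω.
Step 5 — Power factor: PF = cos(φ) = Re(Z)/|Z| = 98.776/189.11 = 0.5223.
Step 6 — Type: Im(Z) = -161.3 ⇒ leading (phase φ = -58.5°).

PF = 0.5223 (leading, φ = -58.5°)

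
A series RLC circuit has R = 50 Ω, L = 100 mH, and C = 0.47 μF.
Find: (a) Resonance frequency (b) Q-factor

Step 1 — Resonance condition Im(Z)=0 gives ω₀ = 1/√(LC).
Step 2 — ω₀ = 1/√(0.1·4.7e-07) = 4613 rad/s.
Step 3 — f₀ = ω₀/(2π) = 734.1 Hz.
Step 4 — Series Q: Q = ω₀L/R = 4613·0.1/50 = 9.225.

(a) f₀ = 734.1 Hz  (b) Q = 9.225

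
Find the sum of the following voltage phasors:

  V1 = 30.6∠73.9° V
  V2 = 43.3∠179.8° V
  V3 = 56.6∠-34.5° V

Step 1 — Convert each phasor to rectangular form:
  V1 = 30.6·(cos(73.9°) + j·sin(73.9°)) = 8.486 + j29.4 V
  V2 = 43.3·(cos(179.8°) + j·sin(179.8°)) = -43.3 + j0.1511 V
  V3 = 56.6·(cos(-34.5°) + j·sin(-34.5°)) = 46.65 - j32.06 V
Step 2 — Sum components: V_total = 11.83 - j2.508 V.
Step 3 — Convert to polar: |V_total| = 12.09 V, ∠V_total = -12.0°.

V_total = 12.09∠-12.0° V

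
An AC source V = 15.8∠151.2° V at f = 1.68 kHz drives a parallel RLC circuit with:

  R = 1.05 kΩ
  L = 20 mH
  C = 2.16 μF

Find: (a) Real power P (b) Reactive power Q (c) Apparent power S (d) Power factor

Step 1 — Angular frequency: ω = 2π·f = 2π·1680 = 1.056e+04 rad/s.
Step 2 — Component impedances:
  R: Z = R = 1050 Ω
  L: Z = jωL = j·1.056e+04·0.02 = 0 + j211.1 Ω
  C: Z = 1/(jωC) = -j/(ω·C) = 0 - j43.86 Ω
Step 3 — Parallel combination: 1/Z_total = 1/R + 1/L + 1/C; Z_total = 2.911 - j55.21 Ω = 55.28∠-87.0° Ω.
Step 4 — Source phasor: V = 15.8∠151.2° V = -13.85 + j7.612 V.
Step 5 — Current: I = V / Z = -0.1507 - j0.2429 A = 0.2858∠-121.8° A.
Step 6 — Complex power: S = V·I* = 0.2378 - j4.509 VA.
Step 7 — Real power: P = Re(S) = 0.2378 W.
Step 8 — Reactive power: Q = Im(S) = -4.509 VAR.
Step 9 — Apparent power: |S| = 4.516 VA.
Step 10 — Power factor: PF = P/|S| = 0.05265 (leading).

(a) P = 0.2378 W  (b) Q = -4.509 VAR  (c) S = 4.516 VA  (d) PF = 0.05265 (leading)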